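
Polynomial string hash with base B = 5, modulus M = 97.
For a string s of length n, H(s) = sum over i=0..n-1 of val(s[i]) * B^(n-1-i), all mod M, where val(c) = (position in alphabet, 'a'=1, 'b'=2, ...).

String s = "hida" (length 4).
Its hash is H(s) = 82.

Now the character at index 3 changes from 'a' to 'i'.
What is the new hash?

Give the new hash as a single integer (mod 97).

val('a') = 1, val('i') = 9
Position k = 3, exponent = n-1-k = 0
B^0 mod M = 5^0 mod 97 = 1
Delta = (9 - 1) * 1 mod 97 = 8
New hash = (82 + 8) mod 97 = 90

Answer: 90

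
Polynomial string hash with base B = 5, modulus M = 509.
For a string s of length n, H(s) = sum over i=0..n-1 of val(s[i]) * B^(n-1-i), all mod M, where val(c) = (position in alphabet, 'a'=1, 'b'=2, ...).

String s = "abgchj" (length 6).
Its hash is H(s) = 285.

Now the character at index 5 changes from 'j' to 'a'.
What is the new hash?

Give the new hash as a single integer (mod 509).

Answer: 276

Derivation:
val('j') = 10, val('a') = 1
Position k = 5, exponent = n-1-k = 0
B^0 mod M = 5^0 mod 509 = 1
Delta = (1 - 10) * 1 mod 509 = 500
New hash = (285 + 500) mod 509 = 276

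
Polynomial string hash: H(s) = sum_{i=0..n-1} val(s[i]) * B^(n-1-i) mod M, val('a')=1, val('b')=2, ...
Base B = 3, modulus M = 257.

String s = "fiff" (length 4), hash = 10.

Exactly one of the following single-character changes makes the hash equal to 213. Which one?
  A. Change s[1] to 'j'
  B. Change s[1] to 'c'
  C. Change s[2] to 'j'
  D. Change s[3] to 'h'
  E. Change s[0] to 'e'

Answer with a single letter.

Option A: s[1]='i'->'j', delta=(10-9)*3^2 mod 257 = 9, hash=10+9 mod 257 = 19
Option B: s[1]='i'->'c', delta=(3-9)*3^2 mod 257 = 203, hash=10+203 mod 257 = 213 <-- target
Option C: s[2]='f'->'j', delta=(10-6)*3^1 mod 257 = 12, hash=10+12 mod 257 = 22
Option D: s[3]='f'->'h', delta=(8-6)*3^0 mod 257 = 2, hash=10+2 mod 257 = 12
Option E: s[0]='f'->'e', delta=(5-6)*3^3 mod 257 = 230, hash=10+230 mod 257 = 240

Answer: B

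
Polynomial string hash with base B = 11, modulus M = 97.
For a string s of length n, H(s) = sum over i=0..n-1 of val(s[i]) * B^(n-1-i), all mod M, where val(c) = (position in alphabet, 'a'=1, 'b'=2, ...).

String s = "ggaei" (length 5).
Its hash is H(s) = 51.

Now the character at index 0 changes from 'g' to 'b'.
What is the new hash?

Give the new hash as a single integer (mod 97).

val('g') = 7, val('b') = 2
Position k = 0, exponent = n-1-k = 4
B^4 mod M = 11^4 mod 97 = 91
Delta = (2 - 7) * 91 mod 97 = 30
New hash = (51 + 30) mod 97 = 81

Answer: 81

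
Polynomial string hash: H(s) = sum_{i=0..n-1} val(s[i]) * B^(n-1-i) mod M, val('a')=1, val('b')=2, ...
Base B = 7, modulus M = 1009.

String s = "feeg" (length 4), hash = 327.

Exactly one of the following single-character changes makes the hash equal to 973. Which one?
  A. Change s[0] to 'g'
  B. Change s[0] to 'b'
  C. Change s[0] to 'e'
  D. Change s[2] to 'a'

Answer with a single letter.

Answer: B

Derivation:
Option A: s[0]='f'->'g', delta=(7-6)*7^3 mod 1009 = 343, hash=327+343 mod 1009 = 670
Option B: s[0]='f'->'b', delta=(2-6)*7^3 mod 1009 = 646, hash=327+646 mod 1009 = 973 <-- target
Option C: s[0]='f'->'e', delta=(5-6)*7^3 mod 1009 = 666, hash=327+666 mod 1009 = 993
Option D: s[2]='e'->'a', delta=(1-5)*7^1 mod 1009 = 981, hash=327+981 mod 1009 = 299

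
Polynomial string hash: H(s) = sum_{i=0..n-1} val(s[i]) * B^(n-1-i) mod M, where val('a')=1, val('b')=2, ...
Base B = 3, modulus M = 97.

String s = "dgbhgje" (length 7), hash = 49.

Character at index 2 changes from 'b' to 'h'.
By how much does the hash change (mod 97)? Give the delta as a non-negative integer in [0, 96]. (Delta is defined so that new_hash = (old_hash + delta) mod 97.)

Answer: 1

Derivation:
Delta formula: (val(new) - val(old)) * B^(n-1-k) mod M
  val('h') - val('b') = 8 - 2 = 6
  B^(n-1-k) = 3^4 mod 97 = 81
  Delta = 6 * 81 mod 97 = 1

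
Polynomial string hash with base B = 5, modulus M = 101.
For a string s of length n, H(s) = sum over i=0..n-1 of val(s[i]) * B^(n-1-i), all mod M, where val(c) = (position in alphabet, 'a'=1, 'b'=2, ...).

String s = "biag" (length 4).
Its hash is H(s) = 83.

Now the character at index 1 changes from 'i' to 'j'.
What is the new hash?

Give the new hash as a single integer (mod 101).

val('i') = 9, val('j') = 10
Position k = 1, exponent = n-1-k = 2
B^2 mod M = 5^2 mod 101 = 25
Delta = (10 - 9) * 25 mod 101 = 25
New hash = (83 + 25) mod 101 = 7

Answer: 7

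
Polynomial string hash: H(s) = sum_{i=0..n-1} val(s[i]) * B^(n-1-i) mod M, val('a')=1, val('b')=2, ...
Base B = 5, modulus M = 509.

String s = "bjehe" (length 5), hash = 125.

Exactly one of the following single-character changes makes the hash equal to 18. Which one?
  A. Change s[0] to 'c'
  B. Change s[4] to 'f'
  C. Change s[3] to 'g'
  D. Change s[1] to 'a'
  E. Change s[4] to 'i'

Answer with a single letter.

Answer: D

Derivation:
Option A: s[0]='b'->'c', delta=(3-2)*5^4 mod 509 = 116, hash=125+116 mod 509 = 241
Option B: s[4]='e'->'f', delta=(6-5)*5^0 mod 509 = 1, hash=125+1 mod 509 = 126
Option C: s[3]='h'->'g', delta=(7-8)*5^1 mod 509 = 504, hash=125+504 mod 509 = 120
Option D: s[1]='j'->'a', delta=(1-10)*5^3 mod 509 = 402, hash=125+402 mod 509 = 18 <-- target
Option E: s[4]='e'->'i', delta=(9-5)*5^0 mod 509 = 4, hash=125+4 mod 509 = 129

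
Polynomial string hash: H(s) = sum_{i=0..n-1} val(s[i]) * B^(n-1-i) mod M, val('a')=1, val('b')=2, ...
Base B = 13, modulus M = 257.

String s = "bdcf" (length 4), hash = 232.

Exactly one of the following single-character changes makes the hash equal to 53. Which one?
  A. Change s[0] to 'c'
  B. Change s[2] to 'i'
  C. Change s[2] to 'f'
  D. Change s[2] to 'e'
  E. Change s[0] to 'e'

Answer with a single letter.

Option A: s[0]='b'->'c', delta=(3-2)*13^3 mod 257 = 141, hash=232+141 mod 257 = 116
Option B: s[2]='c'->'i', delta=(9-3)*13^1 mod 257 = 78, hash=232+78 mod 257 = 53 <-- target
Option C: s[2]='c'->'f', delta=(6-3)*13^1 mod 257 = 39, hash=232+39 mod 257 = 14
Option D: s[2]='c'->'e', delta=(5-3)*13^1 mod 257 = 26, hash=232+26 mod 257 = 1
Option E: s[0]='b'->'e', delta=(5-2)*13^3 mod 257 = 166, hash=232+166 mod 257 = 141

Answer: B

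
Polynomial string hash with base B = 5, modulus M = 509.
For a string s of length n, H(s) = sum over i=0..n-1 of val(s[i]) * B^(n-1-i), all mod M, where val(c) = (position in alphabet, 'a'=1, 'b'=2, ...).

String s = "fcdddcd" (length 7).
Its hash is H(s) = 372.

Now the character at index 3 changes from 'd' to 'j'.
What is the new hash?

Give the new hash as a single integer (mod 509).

Answer: 104

Derivation:
val('d') = 4, val('j') = 10
Position k = 3, exponent = n-1-k = 3
B^3 mod M = 5^3 mod 509 = 125
Delta = (10 - 4) * 125 mod 509 = 241
New hash = (372 + 241) mod 509 = 104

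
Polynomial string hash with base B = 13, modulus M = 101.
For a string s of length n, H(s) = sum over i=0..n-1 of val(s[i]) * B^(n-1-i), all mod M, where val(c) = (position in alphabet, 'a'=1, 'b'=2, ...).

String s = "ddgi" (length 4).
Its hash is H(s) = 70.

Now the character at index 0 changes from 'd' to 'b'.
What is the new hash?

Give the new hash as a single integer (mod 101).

Answer: 19

Derivation:
val('d') = 4, val('b') = 2
Position k = 0, exponent = n-1-k = 3
B^3 mod M = 13^3 mod 101 = 76
Delta = (2 - 4) * 76 mod 101 = 50
New hash = (70 + 50) mod 101 = 19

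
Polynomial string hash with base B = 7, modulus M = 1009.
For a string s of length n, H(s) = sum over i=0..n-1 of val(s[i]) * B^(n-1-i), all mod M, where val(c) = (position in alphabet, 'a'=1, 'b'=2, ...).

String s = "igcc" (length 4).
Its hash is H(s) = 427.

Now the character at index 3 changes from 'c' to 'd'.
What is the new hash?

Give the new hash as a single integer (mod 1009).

Answer: 428

Derivation:
val('c') = 3, val('d') = 4
Position k = 3, exponent = n-1-k = 0
B^0 mod M = 7^0 mod 1009 = 1
Delta = (4 - 3) * 1 mod 1009 = 1
New hash = (427 + 1) mod 1009 = 428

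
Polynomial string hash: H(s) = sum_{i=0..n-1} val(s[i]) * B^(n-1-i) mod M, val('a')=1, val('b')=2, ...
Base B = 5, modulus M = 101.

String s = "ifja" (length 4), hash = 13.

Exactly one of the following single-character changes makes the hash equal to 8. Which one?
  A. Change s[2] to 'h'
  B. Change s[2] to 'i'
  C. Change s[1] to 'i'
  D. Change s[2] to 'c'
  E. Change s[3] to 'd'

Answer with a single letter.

Answer: B

Derivation:
Option A: s[2]='j'->'h', delta=(8-10)*5^1 mod 101 = 91, hash=13+91 mod 101 = 3
Option B: s[2]='j'->'i', delta=(9-10)*5^1 mod 101 = 96, hash=13+96 mod 101 = 8 <-- target
Option C: s[1]='f'->'i', delta=(9-6)*5^2 mod 101 = 75, hash=13+75 mod 101 = 88
Option D: s[2]='j'->'c', delta=(3-10)*5^1 mod 101 = 66, hash=13+66 mod 101 = 79
Option E: s[3]='a'->'d', delta=(4-1)*5^0 mod 101 = 3, hash=13+3 mod 101 = 16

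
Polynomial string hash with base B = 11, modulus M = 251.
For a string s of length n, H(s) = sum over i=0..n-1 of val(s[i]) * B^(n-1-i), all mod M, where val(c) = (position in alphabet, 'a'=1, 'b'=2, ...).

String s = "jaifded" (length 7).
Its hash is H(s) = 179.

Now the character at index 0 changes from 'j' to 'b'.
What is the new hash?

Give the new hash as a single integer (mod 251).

val('j') = 10, val('b') = 2
Position k = 0, exponent = n-1-k = 6
B^6 mod M = 11^6 mod 251 = 3
Delta = (2 - 10) * 3 mod 251 = 227
New hash = (179 + 227) mod 251 = 155

Answer: 155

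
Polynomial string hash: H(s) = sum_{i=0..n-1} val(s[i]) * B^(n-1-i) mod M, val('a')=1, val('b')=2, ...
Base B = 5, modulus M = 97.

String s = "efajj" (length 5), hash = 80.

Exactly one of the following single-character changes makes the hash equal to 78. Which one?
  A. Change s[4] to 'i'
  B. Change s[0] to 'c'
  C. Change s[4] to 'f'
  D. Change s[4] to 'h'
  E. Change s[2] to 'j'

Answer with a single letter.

Option A: s[4]='j'->'i', delta=(9-10)*5^0 mod 97 = 96, hash=80+96 mod 97 = 79
Option B: s[0]='e'->'c', delta=(3-5)*5^4 mod 97 = 11, hash=80+11 mod 97 = 91
Option C: s[4]='j'->'f', delta=(6-10)*5^0 mod 97 = 93, hash=80+93 mod 97 = 76
Option D: s[4]='j'->'h', delta=(8-10)*5^0 mod 97 = 95, hash=80+95 mod 97 = 78 <-- target
Option E: s[2]='a'->'j', delta=(10-1)*5^2 mod 97 = 31, hash=80+31 mod 97 = 14

Answer: D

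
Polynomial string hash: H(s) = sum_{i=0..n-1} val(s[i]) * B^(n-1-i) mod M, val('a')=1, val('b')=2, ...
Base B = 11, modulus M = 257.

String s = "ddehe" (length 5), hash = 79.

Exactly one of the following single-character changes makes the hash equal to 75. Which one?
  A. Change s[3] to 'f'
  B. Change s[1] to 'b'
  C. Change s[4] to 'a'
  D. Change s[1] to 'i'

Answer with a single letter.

Option A: s[3]='h'->'f', delta=(6-8)*11^1 mod 257 = 235, hash=79+235 mod 257 = 57
Option B: s[1]='d'->'b', delta=(2-4)*11^3 mod 257 = 165, hash=79+165 mod 257 = 244
Option C: s[4]='e'->'a', delta=(1-5)*11^0 mod 257 = 253, hash=79+253 mod 257 = 75 <-- target
Option D: s[1]='d'->'i', delta=(9-4)*11^3 mod 257 = 230, hash=79+230 mod 257 = 52

Answer: C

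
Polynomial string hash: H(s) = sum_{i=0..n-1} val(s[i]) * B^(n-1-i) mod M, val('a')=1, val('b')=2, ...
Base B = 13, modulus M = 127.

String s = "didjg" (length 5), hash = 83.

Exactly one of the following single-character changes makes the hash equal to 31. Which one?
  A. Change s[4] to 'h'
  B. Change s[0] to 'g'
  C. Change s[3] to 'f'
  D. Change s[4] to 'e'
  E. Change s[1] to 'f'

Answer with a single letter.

Answer: C

Derivation:
Option A: s[4]='g'->'h', delta=(8-7)*13^0 mod 127 = 1, hash=83+1 mod 127 = 84
Option B: s[0]='d'->'g', delta=(7-4)*13^4 mod 127 = 85, hash=83+85 mod 127 = 41
Option C: s[3]='j'->'f', delta=(6-10)*13^1 mod 127 = 75, hash=83+75 mod 127 = 31 <-- target
Option D: s[4]='g'->'e', delta=(5-7)*13^0 mod 127 = 125, hash=83+125 mod 127 = 81
Option E: s[1]='i'->'f', delta=(6-9)*13^3 mod 127 = 13, hash=83+13 mod 127 = 96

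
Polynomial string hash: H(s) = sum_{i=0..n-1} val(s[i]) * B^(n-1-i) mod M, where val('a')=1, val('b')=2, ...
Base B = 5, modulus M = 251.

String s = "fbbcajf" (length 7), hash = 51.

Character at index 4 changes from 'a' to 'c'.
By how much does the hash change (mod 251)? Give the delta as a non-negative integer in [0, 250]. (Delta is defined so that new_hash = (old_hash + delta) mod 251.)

Answer: 50

Derivation:
Delta formula: (val(new) - val(old)) * B^(n-1-k) mod M
  val('c') - val('a') = 3 - 1 = 2
  B^(n-1-k) = 5^2 mod 251 = 25
  Delta = 2 * 25 mod 251 = 50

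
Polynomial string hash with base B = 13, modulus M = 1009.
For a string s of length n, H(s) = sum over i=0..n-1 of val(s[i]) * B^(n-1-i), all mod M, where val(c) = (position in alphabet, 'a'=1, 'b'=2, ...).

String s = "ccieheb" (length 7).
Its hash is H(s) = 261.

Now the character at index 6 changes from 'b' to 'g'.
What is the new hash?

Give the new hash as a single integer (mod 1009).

Answer: 266

Derivation:
val('b') = 2, val('g') = 7
Position k = 6, exponent = n-1-k = 0
B^0 mod M = 13^0 mod 1009 = 1
Delta = (7 - 2) * 1 mod 1009 = 5
New hash = (261 + 5) mod 1009 = 266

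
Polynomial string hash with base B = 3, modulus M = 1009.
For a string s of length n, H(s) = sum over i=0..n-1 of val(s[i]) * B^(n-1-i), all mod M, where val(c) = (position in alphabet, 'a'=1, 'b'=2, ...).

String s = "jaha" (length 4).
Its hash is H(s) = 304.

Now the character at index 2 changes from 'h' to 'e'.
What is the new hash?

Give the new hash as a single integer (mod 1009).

val('h') = 8, val('e') = 5
Position k = 2, exponent = n-1-k = 1
B^1 mod M = 3^1 mod 1009 = 3
Delta = (5 - 8) * 3 mod 1009 = 1000
New hash = (304 + 1000) mod 1009 = 295

Answer: 295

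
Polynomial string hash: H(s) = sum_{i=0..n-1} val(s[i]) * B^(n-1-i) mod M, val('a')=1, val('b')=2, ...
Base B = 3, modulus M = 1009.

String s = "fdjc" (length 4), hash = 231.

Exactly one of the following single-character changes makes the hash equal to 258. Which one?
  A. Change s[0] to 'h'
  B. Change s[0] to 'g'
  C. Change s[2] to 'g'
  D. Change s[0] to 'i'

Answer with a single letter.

Option A: s[0]='f'->'h', delta=(8-6)*3^3 mod 1009 = 54, hash=231+54 mod 1009 = 285
Option B: s[0]='f'->'g', delta=(7-6)*3^3 mod 1009 = 27, hash=231+27 mod 1009 = 258 <-- target
Option C: s[2]='j'->'g', delta=(7-10)*3^1 mod 1009 = 1000, hash=231+1000 mod 1009 = 222
Option D: s[0]='f'->'i', delta=(9-6)*3^3 mod 1009 = 81, hash=231+81 mod 1009 = 312

Answer: B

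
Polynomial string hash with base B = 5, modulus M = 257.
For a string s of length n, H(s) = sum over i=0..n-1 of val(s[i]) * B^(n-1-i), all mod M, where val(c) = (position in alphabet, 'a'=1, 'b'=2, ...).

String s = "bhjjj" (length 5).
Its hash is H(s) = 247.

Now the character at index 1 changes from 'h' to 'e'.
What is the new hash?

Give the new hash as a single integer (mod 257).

Answer: 129

Derivation:
val('h') = 8, val('e') = 5
Position k = 1, exponent = n-1-k = 3
B^3 mod M = 5^3 mod 257 = 125
Delta = (5 - 8) * 125 mod 257 = 139
New hash = (247 + 139) mod 257 = 129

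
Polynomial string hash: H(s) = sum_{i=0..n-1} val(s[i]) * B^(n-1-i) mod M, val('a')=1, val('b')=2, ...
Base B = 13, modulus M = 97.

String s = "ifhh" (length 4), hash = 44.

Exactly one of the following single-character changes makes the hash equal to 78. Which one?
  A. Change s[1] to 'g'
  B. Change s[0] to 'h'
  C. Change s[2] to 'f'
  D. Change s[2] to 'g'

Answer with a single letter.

Option A: s[1]='f'->'g', delta=(7-6)*13^2 mod 97 = 72, hash=44+72 mod 97 = 19
Option B: s[0]='i'->'h', delta=(8-9)*13^3 mod 97 = 34, hash=44+34 mod 97 = 78 <-- target
Option C: s[2]='h'->'f', delta=(6-8)*13^1 mod 97 = 71, hash=44+71 mod 97 = 18
Option D: s[2]='h'->'g', delta=(7-8)*13^1 mod 97 = 84, hash=44+84 mod 97 = 31

Answer: B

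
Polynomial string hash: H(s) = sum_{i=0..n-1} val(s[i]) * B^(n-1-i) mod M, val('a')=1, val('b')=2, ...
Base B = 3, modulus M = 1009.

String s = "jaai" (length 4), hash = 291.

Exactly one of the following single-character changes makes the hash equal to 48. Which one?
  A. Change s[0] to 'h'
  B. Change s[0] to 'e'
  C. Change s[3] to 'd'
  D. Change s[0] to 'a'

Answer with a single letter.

Answer: D

Derivation:
Option A: s[0]='j'->'h', delta=(8-10)*3^3 mod 1009 = 955, hash=291+955 mod 1009 = 237
Option B: s[0]='j'->'e', delta=(5-10)*3^3 mod 1009 = 874, hash=291+874 mod 1009 = 156
Option C: s[3]='i'->'d', delta=(4-9)*3^0 mod 1009 = 1004, hash=291+1004 mod 1009 = 286
Option D: s[0]='j'->'a', delta=(1-10)*3^3 mod 1009 = 766, hash=291+766 mod 1009 = 48 <-- target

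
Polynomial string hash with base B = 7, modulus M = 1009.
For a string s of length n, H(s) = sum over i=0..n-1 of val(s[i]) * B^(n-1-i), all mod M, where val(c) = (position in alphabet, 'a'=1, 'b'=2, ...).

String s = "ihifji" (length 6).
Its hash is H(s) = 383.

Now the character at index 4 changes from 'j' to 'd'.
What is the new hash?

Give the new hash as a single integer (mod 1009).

Answer: 341

Derivation:
val('j') = 10, val('d') = 4
Position k = 4, exponent = n-1-k = 1
B^1 mod M = 7^1 mod 1009 = 7
Delta = (4 - 10) * 7 mod 1009 = 967
New hash = (383 + 967) mod 1009 = 341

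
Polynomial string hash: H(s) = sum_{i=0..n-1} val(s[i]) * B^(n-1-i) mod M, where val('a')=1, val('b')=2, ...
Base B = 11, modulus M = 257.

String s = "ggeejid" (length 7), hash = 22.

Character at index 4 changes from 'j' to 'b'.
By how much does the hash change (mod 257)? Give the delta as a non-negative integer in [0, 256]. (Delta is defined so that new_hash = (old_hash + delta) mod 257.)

Answer: 60

Derivation:
Delta formula: (val(new) - val(old)) * B^(n-1-k) mod M
  val('b') - val('j') = 2 - 10 = -8
  B^(n-1-k) = 11^2 mod 257 = 121
  Delta = -8 * 121 mod 257 = 60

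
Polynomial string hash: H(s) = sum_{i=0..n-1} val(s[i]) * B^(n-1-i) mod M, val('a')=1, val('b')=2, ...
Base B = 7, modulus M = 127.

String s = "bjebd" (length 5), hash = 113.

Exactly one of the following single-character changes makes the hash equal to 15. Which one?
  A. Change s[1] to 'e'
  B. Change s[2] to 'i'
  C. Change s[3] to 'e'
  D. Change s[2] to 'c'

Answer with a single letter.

Option A: s[1]='j'->'e', delta=(5-10)*7^3 mod 127 = 63, hash=113+63 mod 127 = 49
Option B: s[2]='e'->'i', delta=(9-5)*7^2 mod 127 = 69, hash=113+69 mod 127 = 55
Option C: s[3]='b'->'e', delta=(5-2)*7^1 mod 127 = 21, hash=113+21 mod 127 = 7
Option D: s[2]='e'->'c', delta=(3-5)*7^2 mod 127 = 29, hash=113+29 mod 127 = 15 <-- target

Answer: D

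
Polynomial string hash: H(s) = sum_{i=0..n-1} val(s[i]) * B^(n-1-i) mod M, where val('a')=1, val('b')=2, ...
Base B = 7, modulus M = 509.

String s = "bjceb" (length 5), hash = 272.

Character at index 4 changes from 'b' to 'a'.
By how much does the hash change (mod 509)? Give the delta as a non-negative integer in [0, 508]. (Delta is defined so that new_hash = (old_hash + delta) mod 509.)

Delta formula: (val(new) - val(old)) * B^(n-1-k) mod M
  val('a') - val('b') = 1 - 2 = -1
  B^(n-1-k) = 7^0 mod 509 = 1
  Delta = -1 * 1 mod 509 = 508

Answer: 508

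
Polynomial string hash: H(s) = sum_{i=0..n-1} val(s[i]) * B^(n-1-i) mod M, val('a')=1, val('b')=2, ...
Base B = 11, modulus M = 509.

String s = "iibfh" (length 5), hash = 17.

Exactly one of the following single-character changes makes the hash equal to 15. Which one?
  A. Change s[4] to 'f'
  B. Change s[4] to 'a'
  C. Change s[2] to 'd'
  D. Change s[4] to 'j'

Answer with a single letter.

Option A: s[4]='h'->'f', delta=(6-8)*11^0 mod 509 = 507, hash=17+507 mod 509 = 15 <-- target
Option B: s[4]='h'->'a', delta=(1-8)*11^0 mod 509 = 502, hash=17+502 mod 509 = 10
Option C: s[2]='b'->'d', delta=(4-2)*11^2 mod 509 = 242, hash=17+242 mod 509 = 259
Option D: s[4]='h'->'j', delta=(10-8)*11^0 mod 509 = 2, hash=17+2 mod 509 = 19

Answer: A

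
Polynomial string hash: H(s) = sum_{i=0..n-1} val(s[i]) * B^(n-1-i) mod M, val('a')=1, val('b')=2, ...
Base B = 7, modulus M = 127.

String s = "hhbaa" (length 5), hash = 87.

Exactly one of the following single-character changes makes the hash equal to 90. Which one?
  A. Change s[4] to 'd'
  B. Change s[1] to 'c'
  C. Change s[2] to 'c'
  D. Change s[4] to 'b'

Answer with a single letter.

Option A: s[4]='a'->'d', delta=(4-1)*7^0 mod 127 = 3, hash=87+3 mod 127 = 90 <-- target
Option B: s[1]='h'->'c', delta=(3-8)*7^3 mod 127 = 63, hash=87+63 mod 127 = 23
Option C: s[2]='b'->'c', delta=(3-2)*7^2 mod 127 = 49, hash=87+49 mod 127 = 9
Option D: s[4]='a'->'b', delta=(2-1)*7^0 mod 127 = 1, hash=87+1 mod 127 = 88

Answer: A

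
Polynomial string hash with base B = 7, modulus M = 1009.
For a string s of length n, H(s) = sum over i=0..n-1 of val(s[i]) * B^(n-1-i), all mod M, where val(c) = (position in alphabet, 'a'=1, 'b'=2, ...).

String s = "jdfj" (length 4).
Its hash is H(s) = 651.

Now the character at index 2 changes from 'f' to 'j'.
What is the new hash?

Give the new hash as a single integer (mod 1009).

Answer: 679

Derivation:
val('f') = 6, val('j') = 10
Position k = 2, exponent = n-1-k = 1
B^1 mod M = 7^1 mod 1009 = 7
Delta = (10 - 6) * 7 mod 1009 = 28
New hash = (651 + 28) mod 1009 = 679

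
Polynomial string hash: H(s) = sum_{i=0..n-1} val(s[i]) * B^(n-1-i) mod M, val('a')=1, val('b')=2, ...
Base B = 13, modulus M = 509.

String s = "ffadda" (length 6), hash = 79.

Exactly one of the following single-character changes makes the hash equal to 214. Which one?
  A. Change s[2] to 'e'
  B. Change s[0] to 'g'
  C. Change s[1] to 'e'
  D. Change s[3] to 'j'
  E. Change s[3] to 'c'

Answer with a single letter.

Answer: A

Derivation:
Option A: s[2]='a'->'e', delta=(5-1)*13^3 mod 509 = 135, hash=79+135 mod 509 = 214 <-- target
Option B: s[0]='f'->'g', delta=(7-6)*13^5 mod 509 = 232, hash=79+232 mod 509 = 311
Option C: s[1]='f'->'e', delta=(5-6)*13^4 mod 509 = 452, hash=79+452 mod 509 = 22
Option D: s[3]='d'->'j', delta=(10-4)*13^2 mod 509 = 505, hash=79+505 mod 509 = 75
Option E: s[3]='d'->'c', delta=(3-4)*13^2 mod 509 = 340, hash=79+340 mod 509 = 419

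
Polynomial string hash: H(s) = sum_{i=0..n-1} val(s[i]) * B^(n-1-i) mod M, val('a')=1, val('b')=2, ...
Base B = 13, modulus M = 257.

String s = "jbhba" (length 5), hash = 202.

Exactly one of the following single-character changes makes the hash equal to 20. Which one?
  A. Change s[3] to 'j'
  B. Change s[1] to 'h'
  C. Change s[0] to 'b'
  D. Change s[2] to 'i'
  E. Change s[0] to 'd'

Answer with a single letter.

Answer: B

Derivation:
Option A: s[3]='b'->'j', delta=(10-2)*13^1 mod 257 = 104, hash=202+104 mod 257 = 49
Option B: s[1]='b'->'h', delta=(8-2)*13^3 mod 257 = 75, hash=202+75 mod 257 = 20 <-- target
Option C: s[0]='j'->'b', delta=(2-10)*13^4 mod 257 = 242, hash=202+242 mod 257 = 187
Option D: s[2]='h'->'i', delta=(9-8)*13^2 mod 257 = 169, hash=202+169 mod 257 = 114
Option E: s[0]='j'->'d', delta=(4-10)*13^4 mod 257 = 53, hash=202+53 mod 257 = 255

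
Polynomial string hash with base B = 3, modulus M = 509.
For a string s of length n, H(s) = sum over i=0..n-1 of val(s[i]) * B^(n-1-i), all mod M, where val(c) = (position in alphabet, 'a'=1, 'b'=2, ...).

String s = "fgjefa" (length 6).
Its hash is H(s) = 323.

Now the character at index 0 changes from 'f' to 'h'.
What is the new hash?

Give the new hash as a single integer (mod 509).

Answer: 300

Derivation:
val('f') = 6, val('h') = 8
Position k = 0, exponent = n-1-k = 5
B^5 mod M = 3^5 mod 509 = 243
Delta = (8 - 6) * 243 mod 509 = 486
New hash = (323 + 486) mod 509 = 300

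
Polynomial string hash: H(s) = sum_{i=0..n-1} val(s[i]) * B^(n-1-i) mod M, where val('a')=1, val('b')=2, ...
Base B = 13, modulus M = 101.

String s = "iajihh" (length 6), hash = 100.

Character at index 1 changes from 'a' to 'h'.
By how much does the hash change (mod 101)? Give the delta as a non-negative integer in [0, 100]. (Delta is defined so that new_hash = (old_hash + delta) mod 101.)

Delta formula: (val(new) - val(old)) * B^(n-1-k) mod M
  val('h') - val('a') = 8 - 1 = 7
  B^(n-1-k) = 13^4 mod 101 = 79
  Delta = 7 * 79 mod 101 = 48

Answer: 48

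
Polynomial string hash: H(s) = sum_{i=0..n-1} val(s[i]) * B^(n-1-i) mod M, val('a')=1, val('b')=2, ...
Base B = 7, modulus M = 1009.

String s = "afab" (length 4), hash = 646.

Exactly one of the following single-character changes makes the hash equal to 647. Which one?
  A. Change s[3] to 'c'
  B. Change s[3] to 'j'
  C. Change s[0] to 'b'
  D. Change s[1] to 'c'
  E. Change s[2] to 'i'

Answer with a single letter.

Option A: s[3]='b'->'c', delta=(3-2)*7^0 mod 1009 = 1, hash=646+1 mod 1009 = 647 <-- target
Option B: s[3]='b'->'j', delta=(10-2)*7^0 mod 1009 = 8, hash=646+8 mod 1009 = 654
Option C: s[0]='a'->'b', delta=(2-1)*7^3 mod 1009 = 343, hash=646+343 mod 1009 = 989
Option D: s[1]='f'->'c', delta=(3-6)*7^2 mod 1009 = 862, hash=646+862 mod 1009 = 499
Option E: s[2]='a'->'i', delta=(9-1)*7^1 mod 1009 = 56, hash=646+56 mod 1009 = 702

Answer: A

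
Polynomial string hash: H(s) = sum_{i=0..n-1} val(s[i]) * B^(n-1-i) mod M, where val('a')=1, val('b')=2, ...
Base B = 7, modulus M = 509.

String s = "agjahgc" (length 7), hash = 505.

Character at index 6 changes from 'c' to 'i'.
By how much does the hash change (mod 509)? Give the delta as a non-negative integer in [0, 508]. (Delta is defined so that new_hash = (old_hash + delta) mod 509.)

Delta formula: (val(new) - val(old)) * B^(n-1-k) mod M
  val('i') - val('c') = 9 - 3 = 6
  B^(n-1-k) = 7^0 mod 509 = 1
  Delta = 6 * 1 mod 509 = 6

Answer: 6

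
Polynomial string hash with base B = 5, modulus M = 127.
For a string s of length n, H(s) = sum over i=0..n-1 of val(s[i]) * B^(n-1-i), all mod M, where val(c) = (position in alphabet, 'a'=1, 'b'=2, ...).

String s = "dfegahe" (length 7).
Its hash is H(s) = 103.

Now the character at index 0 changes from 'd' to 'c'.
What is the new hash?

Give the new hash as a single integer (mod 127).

Answer: 99

Derivation:
val('d') = 4, val('c') = 3
Position k = 0, exponent = n-1-k = 6
B^6 mod M = 5^6 mod 127 = 4
Delta = (3 - 4) * 4 mod 127 = 123
New hash = (103 + 123) mod 127 = 99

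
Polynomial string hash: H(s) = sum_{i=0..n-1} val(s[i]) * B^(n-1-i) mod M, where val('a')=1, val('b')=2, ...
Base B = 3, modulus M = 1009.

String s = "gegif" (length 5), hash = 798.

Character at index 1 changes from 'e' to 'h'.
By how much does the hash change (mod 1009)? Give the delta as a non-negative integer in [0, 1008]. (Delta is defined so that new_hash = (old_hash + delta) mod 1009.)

Answer: 81

Derivation:
Delta formula: (val(new) - val(old)) * B^(n-1-k) mod M
  val('h') - val('e') = 8 - 5 = 3
  B^(n-1-k) = 3^3 mod 1009 = 27
  Delta = 3 * 27 mod 1009 = 81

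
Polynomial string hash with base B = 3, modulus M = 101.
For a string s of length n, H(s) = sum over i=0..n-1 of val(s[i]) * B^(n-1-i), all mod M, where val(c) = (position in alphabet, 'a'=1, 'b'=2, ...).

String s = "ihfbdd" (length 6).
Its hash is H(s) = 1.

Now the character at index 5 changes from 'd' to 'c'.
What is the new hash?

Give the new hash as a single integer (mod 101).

val('d') = 4, val('c') = 3
Position k = 5, exponent = n-1-k = 0
B^0 mod M = 3^0 mod 101 = 1
Delta = (3 - 4) * 1 mod 101 = 100
New hash = (1 + 100) mod 101 = 0

Answer: 0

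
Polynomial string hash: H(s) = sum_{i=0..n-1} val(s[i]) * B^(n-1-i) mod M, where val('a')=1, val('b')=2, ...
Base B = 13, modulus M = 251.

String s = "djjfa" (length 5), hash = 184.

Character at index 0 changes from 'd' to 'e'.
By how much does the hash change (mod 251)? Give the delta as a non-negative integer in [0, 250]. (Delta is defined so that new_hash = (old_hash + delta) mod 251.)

Answer: 198

Derivation:
Delta formula: (val(new) - val(old)) * B^(n-1-k) mod M
  val('e') - val('d') = 5 - 4 = 1
  B^(n-1-k) = 13^4 mod 251 = 198
  Delta = 1 * 198 mod 251 = 198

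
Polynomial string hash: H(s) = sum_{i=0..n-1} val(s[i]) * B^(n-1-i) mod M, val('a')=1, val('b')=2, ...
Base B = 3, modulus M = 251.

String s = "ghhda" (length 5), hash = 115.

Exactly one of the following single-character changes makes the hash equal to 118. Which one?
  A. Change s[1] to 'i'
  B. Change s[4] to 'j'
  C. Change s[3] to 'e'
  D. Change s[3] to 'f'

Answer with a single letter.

Option A: s[1]='h'->'i', delta=(9-8)*3^3 mod 251 = 27, hash=115+27 mod 251 = 142
Option B: s[4]='a'->'j', delta=(10-1)*3^0 mod 251 = 9, hash=115+9 mod 251 = 124
Option C: s[3]='d'->'e', delta=(5-4)*3^1 mod 251 = 3, hash=115+3 mod 251 = 118 <-- target
Option D: s[3]='d'->'f', delta=(6-4)*3^1 mod 251 = 6, hash=115+6 mod 251 = 121

Answer: C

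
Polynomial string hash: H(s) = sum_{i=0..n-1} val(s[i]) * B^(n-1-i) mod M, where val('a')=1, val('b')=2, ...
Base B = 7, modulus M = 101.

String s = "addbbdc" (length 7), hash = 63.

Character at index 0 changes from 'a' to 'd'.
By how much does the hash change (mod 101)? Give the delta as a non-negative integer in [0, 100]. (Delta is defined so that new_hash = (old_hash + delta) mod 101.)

Answer: 53

Derivation:
Delta formula: (val(new) - val(old)) * B^(n-1-k) mod M
  val('d') - val('a') = 4 - 1 = 3
  B^(n-1-k) = 7^6 mod 101 = 85
  Delta = 3 * 85 mod 101 = 53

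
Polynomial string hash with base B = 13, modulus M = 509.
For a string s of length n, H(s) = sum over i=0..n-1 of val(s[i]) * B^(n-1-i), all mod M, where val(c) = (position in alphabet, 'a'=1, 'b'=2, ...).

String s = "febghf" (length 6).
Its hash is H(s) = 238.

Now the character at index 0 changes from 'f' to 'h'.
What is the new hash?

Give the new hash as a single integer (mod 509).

Answer: 193

Derivation:
val('f') = 6, val('h') = 8
Position k = 0, exponent = n-1-k = 5
B^5 mod M = 13^5 mod 509 = 232
Delta = (8 - 6) * 232 mod 509 = 464
New hash = (238 + 464) mod 509 = 193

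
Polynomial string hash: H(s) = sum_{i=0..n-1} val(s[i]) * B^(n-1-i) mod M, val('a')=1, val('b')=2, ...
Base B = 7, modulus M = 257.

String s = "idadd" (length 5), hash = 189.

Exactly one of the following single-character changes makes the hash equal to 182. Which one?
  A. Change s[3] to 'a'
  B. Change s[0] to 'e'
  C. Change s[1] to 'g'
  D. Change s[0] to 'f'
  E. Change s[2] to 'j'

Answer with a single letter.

Option A: s[3]='d'->'a', delta=(1-4)*7^1 mod 257 = 236, hash=189+236 mod 257 = 168
Option B: s[0]='i'->'e', delta=(5-9)*7^4 mod 257 = 162, hash=189+162 mod 257 = 94
Option C: s[1]='d'->'g', delta=(7-4)*7^3 mod 257 = 1, hash=189+1 mod 257 = 190
Option D: s[0]='i'->'f', delta=(6-9)*7^4 mod 257 = 250, hash=189+250 mod 257 = 182 <-- target
Option E: s[2]='a'->'j', delta=(10-1)*7^2 mod 257 = 184, hash=189+184 mod 257 = 116

Answer: D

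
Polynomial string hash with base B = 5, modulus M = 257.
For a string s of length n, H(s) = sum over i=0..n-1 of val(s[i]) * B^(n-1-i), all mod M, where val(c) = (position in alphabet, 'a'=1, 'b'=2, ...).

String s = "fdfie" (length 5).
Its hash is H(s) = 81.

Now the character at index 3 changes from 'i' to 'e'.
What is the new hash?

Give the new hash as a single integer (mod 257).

val('i') = 9, val('e') = 5
Position k = 3, exponent = n-1-k = 1
B^1 mod M = 5^1 mod 257 = 5
Delta = (5 - 9) * 5 mod 257 = 237
New hash = (81 + 237) mod 257 = 61

Answer: 61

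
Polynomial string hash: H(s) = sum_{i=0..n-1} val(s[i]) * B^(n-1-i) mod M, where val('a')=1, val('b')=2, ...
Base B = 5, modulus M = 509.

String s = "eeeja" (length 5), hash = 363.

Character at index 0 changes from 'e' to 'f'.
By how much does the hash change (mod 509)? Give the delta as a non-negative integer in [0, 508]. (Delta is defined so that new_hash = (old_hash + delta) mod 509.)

Delta formula: (val(new) - val(old)) * B^(n-1-k) mod M
  val('f') - val('e') = 6 - 5 = 1
  B^(n-1-k) = 5^4 mod 509 = 116
  Delta = 1 * 116 mod 509 = 116

Answer: 116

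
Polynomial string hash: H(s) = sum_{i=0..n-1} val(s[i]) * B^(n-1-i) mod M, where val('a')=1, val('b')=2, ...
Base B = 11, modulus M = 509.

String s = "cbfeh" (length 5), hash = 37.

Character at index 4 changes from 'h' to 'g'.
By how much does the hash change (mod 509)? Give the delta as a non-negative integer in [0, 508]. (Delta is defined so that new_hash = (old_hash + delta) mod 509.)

Answer: 508

Derivation:
Delta formula: (val(new) - val(old)) * B^(n-1-k) mod M
  val('g') - val('h') = 7 - 8 = -1
  B^(n-1-k) = 11^0 mod 509 = 1
  Delta = -1 * 1 mod 509 = 508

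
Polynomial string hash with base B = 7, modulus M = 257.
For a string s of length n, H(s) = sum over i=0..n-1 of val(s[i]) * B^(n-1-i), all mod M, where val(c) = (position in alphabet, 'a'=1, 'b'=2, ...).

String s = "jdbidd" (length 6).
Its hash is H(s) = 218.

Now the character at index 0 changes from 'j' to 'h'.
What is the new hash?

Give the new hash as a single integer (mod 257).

val('j') = 10, val('h') = 8
Position k = 0, exponent = n-1-k = 5
B^5 mod M = 7^5 mod 257 = 102
Delta = (8 - 10) * 102 mod 257 = 53
New hash = (218 + 53) mod 257 = 14

Answer: 14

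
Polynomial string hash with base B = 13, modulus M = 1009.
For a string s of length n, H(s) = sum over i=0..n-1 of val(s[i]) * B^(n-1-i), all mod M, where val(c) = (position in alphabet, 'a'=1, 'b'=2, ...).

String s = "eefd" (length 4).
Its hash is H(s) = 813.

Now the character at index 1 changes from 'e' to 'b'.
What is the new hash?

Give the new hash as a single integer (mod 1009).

Answer: 306

Derivation:
val('e') = 5, val('b') = 2
Position k = 1, exponent = n-1-k = 2
B^2 mod M = 13^2 mod 1009 = 169
Delta = (2 - 5) * 169 mod 1009 = 502
New hash = (813 + 502) mod 1009 = 306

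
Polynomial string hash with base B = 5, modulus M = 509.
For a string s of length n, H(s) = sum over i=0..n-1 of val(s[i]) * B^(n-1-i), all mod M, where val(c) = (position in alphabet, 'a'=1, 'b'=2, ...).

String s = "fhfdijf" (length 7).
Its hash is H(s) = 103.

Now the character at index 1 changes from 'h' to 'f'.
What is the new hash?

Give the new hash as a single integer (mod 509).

Answer: 470

Derivation:
val('h') = 8, val('f') = 6
Position k = 1, exponent = n-1-k = 5
B^5 mod M = 5^5 mod 509 = 71
Delta = (6 - 8) * 71 mod 509 = 367
New hash = (103 + 367) mod 509 = 470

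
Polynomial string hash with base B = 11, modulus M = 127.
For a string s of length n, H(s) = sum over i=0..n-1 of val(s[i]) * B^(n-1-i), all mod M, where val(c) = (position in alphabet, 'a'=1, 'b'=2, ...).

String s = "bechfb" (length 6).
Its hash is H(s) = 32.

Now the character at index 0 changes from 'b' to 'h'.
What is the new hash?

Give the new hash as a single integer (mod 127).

Answer: 122

Derivation:
val('b') = 2, val('h') = 8
Position k = 0, exponent = n-1-k = 5
B^5 mod M = 11^5 mod 127 = 15
Delta = (8 - 2) * 15 mod 127 = 90
New hash = (32 + 90) mod 127 = 122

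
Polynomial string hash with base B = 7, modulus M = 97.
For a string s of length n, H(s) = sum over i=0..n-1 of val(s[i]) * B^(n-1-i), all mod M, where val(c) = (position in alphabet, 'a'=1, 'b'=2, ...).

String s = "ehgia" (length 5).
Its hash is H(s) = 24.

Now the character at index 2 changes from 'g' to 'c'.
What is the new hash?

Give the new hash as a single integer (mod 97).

val('g') = 7, val('c') = 3
Position k = 2, exponent = n-1-k = 2
B^2 mod M = 7^2 mod 97 = 49
Delta = (3 - 7) * 49 mod 97 = 95
New hash = (24 + 95) mod 97 = 22

Answer: 22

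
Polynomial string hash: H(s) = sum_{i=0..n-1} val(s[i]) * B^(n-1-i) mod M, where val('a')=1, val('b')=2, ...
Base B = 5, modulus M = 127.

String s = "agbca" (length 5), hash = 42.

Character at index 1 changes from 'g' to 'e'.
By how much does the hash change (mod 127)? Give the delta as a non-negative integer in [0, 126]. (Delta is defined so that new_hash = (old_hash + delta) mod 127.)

Delta formula: (val(new) - val(old)) * B^(n-1-k) mod M
  val('e') - val('g') = 5 - 7 = -2
  B^(n-1-k) = 5^3 mod 127 = 125
  Delta = -2 * 125 mod 127 = 4

Answer: 4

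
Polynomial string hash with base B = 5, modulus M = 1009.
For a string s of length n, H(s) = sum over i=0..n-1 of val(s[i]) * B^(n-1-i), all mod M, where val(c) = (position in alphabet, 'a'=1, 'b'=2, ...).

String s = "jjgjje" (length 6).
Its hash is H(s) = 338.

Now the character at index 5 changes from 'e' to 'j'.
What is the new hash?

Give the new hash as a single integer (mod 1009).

Answer: 343

Derivation:
val('e') = 5, val('j') = 10
Position k = 5, exponent = n-1-k = 0
B^0 mod M = 5^0 mod 1009 = 1
Delta = (10 - 5) * 1 mod 1009 = 5
New hash = (338 + 5) mod 1009 = 343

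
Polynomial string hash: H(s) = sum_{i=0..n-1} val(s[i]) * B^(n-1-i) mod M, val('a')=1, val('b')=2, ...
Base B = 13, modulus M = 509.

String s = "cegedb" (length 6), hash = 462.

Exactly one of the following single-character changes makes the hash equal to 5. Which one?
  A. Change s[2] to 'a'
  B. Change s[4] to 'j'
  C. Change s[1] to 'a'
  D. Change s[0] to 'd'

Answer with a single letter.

Answer: A

Derivation:
Option A: s[2]='g'->'a', delta=(1-7)*13^3 mod 509 = 52, hash=462+52 mod 509 = 5 <-- target
Option B: s[4]='d'->'j', delta=(10-4)*13^1 mod 509 = 78, hash=462+78 mod 509 = 31
Option C: s[1]='e'->'a', delta=(1-5)*13^4 mod 509 = 281, hash=462+281 mod 509 = 234
Option D: s[0]='c'->'d', delta=(4-3)*13^5 mod 509 = 232, hash=462+232 mod 509 = 185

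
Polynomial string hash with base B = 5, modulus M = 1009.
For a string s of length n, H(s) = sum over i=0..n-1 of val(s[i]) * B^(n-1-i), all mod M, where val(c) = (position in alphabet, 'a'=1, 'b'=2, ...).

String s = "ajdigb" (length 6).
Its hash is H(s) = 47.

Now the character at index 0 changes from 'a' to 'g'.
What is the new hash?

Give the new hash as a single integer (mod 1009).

val('a') = 1, val('g') = 7
Position k = 0, exponent = n-1-k = 5
B^5 mod M = 5^5 mod 1009 = 98
Delta = (7 - 1) * 98 mod 1009 = 588
New hash = (47 + 588) mod 1009 = 635

Answer: 635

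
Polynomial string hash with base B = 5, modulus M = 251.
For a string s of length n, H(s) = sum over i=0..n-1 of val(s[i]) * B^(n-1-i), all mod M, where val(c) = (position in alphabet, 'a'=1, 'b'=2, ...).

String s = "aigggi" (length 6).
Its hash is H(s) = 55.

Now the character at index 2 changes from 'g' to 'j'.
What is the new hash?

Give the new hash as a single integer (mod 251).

Answer: 179

Derivation:
val('g') = 7, val('j') = 10
Position k = 2, exponent = n-1-k = 3
B^3 mod M = 5^3 mod 251 = 125
Delta = (10 - 7) * 125 mod 251 = 124
New hash = (55 + 124) mod 251 = 179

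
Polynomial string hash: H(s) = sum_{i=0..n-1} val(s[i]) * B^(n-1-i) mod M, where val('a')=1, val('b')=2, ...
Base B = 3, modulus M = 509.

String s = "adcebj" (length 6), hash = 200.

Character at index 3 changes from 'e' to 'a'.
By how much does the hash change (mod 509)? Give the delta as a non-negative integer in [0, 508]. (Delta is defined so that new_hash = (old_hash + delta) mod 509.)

Delta formula: (val(new) - val(old)) * B^(n-1-k) mod M
  val('a') - val('e') = 1 - 5 = -4
  B^(n-1-k) = 3^2 mod 509 = 9
  Delta = -4 * 9 mod 509 = 473

Answer: 473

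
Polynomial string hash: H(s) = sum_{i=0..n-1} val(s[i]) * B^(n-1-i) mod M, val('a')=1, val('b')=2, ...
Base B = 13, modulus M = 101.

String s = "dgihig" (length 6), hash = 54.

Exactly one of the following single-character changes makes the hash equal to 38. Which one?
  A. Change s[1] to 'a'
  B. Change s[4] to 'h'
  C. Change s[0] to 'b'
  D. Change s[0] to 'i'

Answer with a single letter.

Answer: D

Derivation:
Option A: s[1]='g'->'a', delta=(1-7)*13^4 mod 101 = 31, hash=54+31 mod 101 = 85
Option B: s[4]='i'->'h', delta=(8-9)*13^1 mod 101 = 88, hash=54+88 mod 101 = 41
Option C: s[0]='d'->'b', delta=(2-4)*13^5 mod 101 = 67, hash=54+67 mod 101 = 20
Option D: s[0]='d'->'i', delta=(9-4)*13^5 mod 101 = 85, hash=54+85 mod 101 = 38 <-- target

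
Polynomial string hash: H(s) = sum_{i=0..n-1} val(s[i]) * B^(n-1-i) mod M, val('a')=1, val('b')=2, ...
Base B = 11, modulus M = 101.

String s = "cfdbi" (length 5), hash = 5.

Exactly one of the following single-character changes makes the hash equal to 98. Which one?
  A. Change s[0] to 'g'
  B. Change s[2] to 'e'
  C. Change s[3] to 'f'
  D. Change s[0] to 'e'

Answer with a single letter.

Option A: s[0]='c'->'g', delta=(7-3)*11^4 mod 101 = 85, hash=5+85 mod 101 = 90
Option B: s[2]='d'->'e', delta=(5-4)*11^2 mod 101 = 20, hash=5+20 mod 101 = 25
Option C: s[3]='b'->'f', delta=(6-2)*11^1 mod 101 = 44, hash=5+44 mod 101 = 49
Option D: s[0]='c'->'e', delta=(5-3)*11^4 mod 101 = 93, hash=5+93 mod 101 = 98 <-- target

Answer: D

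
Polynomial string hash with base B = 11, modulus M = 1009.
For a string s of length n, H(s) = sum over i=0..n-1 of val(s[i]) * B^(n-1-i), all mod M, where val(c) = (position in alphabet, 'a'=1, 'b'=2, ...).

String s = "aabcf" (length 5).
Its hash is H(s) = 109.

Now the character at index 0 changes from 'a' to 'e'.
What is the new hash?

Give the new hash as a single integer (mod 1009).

Answer: 151

Derivation:
val('a') = 1, val('e') = 5
Position k = 0, exponent = n-1-k = 4
B^4 mod M = 11^4 mod 1009 = 515
Delta = (5 - 1) * 515 mod 1009 = 42
New hash = (109 + 42) mod 1009 = 151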